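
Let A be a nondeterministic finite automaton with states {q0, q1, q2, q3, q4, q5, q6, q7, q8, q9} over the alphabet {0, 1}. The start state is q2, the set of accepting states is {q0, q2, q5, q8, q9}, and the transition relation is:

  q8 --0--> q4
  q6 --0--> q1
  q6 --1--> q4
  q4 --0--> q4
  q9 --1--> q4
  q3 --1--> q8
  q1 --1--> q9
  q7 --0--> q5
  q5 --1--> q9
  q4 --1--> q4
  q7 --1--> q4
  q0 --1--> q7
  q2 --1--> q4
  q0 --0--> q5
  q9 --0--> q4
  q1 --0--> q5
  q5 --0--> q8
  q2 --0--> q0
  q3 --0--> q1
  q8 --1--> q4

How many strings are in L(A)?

8

The useful subgraph on states {q0, q2, q5, q7, q8, q9} is acyclic, so L(A) is finite; the longest accepting path visits 5 useful states, giving maximum string length 4.
Counting accepting paths from q2 by length: 1 of length 0, 1 of length 1, 1 of length 2, 3 of length 3, 2 of length 4. Total 8.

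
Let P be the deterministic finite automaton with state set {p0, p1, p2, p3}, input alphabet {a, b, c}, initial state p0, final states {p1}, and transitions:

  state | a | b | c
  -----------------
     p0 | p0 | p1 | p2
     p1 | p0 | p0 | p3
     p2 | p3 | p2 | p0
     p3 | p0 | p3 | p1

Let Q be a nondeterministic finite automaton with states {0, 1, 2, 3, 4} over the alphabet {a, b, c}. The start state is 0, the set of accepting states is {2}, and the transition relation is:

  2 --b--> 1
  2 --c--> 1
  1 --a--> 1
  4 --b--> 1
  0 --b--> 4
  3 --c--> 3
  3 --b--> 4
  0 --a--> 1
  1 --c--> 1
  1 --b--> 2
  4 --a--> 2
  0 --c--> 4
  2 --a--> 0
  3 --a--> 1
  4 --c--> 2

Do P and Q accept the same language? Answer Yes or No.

The string b is accepted by P but rejected by Q.
So L(P) ≠ L(Q).

No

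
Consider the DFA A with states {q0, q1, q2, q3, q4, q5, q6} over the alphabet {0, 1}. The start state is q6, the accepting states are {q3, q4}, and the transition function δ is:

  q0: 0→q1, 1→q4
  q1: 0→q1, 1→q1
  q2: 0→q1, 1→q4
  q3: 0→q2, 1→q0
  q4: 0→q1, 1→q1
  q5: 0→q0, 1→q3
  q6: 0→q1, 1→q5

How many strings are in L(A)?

4

The useful subgraph on states {q0, q2, q3, q4, q5, q6} is acyclic, so L(A) is finite; the longest accepting path visits 5 useful states, giving maximum string length 4.
Counting accepting paths from q6 by length: 1 of length 2, 1 of length 3, 2 of length 4. Total 4.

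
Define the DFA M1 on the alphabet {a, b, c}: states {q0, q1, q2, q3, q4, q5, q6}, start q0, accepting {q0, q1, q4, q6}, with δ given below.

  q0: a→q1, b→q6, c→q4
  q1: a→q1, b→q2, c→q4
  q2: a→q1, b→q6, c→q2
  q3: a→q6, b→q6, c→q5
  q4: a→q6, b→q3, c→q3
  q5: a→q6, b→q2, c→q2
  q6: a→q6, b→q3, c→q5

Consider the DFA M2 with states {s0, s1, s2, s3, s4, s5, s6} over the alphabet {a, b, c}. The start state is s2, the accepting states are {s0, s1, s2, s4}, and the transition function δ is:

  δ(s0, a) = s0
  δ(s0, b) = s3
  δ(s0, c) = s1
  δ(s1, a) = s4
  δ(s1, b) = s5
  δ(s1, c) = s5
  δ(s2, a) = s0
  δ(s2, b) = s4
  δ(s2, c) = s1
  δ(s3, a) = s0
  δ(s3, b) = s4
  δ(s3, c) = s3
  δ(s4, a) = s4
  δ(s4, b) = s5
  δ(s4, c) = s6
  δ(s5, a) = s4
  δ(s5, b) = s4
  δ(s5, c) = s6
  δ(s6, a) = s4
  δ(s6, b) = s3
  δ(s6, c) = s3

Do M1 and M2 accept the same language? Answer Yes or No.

Yes

Exploring the product automaton M1 × M2 from the start pair (q0, s2), following both machines on each input symbol, reaches 7 state pairs: (q0, s2), (q1, s0), (q6, s4), (q4, s1), (q2, s3), (q3, s5), (q5, s6).
M1 accepts in {q0, q1, q4, q6} and M2 accepts in {s0, s1, s2, s4}. In every reachable pair the two components are either both accepting — (q0, s2), (q1, s0), (q6, s4), (q4, s1) — or both non-accepting, so no string is accepted by exactly one of the machines: L(M1) \ L(M2) and L(M2) \ L(M1) are both empty.
Hence every string is accepted by M1 iff it is accepted by M2, and the two languages coincide.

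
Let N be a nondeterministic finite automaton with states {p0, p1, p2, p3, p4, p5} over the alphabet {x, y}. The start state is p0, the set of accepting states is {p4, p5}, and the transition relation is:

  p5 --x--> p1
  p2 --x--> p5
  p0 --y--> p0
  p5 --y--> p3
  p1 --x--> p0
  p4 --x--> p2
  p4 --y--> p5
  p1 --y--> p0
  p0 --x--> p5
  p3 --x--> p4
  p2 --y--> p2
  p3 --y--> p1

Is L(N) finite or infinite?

State p0 is reachable from the start and can reach an accepting state, and it lies on the cycle p0 → p0.
Traversing that cycle any number of times yields accepted strings of unbounded length, so the language is infinite.

infinite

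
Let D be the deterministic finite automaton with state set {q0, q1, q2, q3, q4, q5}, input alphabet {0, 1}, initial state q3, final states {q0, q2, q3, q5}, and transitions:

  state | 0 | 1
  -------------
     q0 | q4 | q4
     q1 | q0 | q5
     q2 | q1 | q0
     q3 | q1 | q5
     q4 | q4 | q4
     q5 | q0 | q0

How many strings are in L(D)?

The useful subgraph on states {q0, q1, q3, q5} is acyclic, so L(D) is finite; the longest accepting path visits 4 useful states, giving maximum string length 3.
Counting accepting paths from q3 by length: 1 of length 0, 1 of length 1, 4 of length 2, 2 of length 3. Total 8.

8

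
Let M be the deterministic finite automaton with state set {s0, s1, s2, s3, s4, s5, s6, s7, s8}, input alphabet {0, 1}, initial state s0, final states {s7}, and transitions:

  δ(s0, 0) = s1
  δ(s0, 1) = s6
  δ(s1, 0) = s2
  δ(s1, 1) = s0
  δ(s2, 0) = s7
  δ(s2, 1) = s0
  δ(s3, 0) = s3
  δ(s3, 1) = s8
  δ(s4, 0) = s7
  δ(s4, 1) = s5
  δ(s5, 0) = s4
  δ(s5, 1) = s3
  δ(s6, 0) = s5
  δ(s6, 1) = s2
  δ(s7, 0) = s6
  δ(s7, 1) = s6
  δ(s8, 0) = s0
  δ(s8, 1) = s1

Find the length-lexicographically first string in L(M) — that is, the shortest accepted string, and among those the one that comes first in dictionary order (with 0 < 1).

A breadth-first search from s0 reaches an accepting state first via the path s0 → s1 → s2 → s7 on input 000.
No string of length < 3 is accepted (BFS exhausts all shorter strings without reaching an accepting state), and 000 is the lexicographically least accepting string of length 3.

000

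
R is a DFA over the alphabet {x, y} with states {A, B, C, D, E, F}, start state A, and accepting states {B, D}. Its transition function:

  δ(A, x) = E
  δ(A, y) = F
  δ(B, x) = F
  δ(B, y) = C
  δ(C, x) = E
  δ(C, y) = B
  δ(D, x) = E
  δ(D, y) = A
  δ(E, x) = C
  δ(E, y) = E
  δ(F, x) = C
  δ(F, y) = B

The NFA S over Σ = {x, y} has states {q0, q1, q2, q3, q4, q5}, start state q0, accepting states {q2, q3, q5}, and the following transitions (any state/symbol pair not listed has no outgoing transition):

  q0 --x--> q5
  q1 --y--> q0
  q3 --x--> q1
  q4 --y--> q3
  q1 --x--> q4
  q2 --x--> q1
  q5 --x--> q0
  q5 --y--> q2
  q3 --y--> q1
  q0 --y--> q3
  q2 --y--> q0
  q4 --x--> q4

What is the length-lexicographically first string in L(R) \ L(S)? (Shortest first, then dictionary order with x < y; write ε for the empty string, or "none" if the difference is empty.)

yy

The string yy is accepted by R but not by S.
No shorter string lies in the difference, and yy is the lexicographically first length-2 string in L(R) \ L(S).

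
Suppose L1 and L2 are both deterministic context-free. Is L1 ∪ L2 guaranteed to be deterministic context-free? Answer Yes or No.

No

{aⁿbⁿ : n≥0} and {aⁿb²ⁿ : n≥0} are each accepted by a deterministic PDA (push the a's; pop one per b, respectively one per two b's), but their union U is not. Suppose a DPDA M accepted U. Being deterministic, M has a single run on aⁿb²ⁿ, and since aⁿbⁿ ∈ U that run passes through an accepting configuration right after consuming the prefix aⁿbⁿ and then goes on to accept again after n more b's. Build an ordinary (nondeterministic) PDA M′ that simulates M on a's and b's and, at any moment when M is in an accepting state, may switch to a second mode in which it reads only c's, feeding each c to M as a b; M′ accepts when M does. Then M′ accepts aⁱbʲcᵏ (k≥1) exactly when both aⁱbʲ ∈ U and aⁱbʲ⁺ᵏ ∈ U, and checking the four cases (i=j or j=2i, combined with j+k=i or j+k=2i) leaves only i=j=k: so L(M′) ∩ a*b*c⁺ = {aⁿbⁿcⁿ : n≥1} would be context-free, which it is not (pumping lemma) — contradiction. (The union is an unambiguous CFL; it is determinism, not unambiguity, that fails.)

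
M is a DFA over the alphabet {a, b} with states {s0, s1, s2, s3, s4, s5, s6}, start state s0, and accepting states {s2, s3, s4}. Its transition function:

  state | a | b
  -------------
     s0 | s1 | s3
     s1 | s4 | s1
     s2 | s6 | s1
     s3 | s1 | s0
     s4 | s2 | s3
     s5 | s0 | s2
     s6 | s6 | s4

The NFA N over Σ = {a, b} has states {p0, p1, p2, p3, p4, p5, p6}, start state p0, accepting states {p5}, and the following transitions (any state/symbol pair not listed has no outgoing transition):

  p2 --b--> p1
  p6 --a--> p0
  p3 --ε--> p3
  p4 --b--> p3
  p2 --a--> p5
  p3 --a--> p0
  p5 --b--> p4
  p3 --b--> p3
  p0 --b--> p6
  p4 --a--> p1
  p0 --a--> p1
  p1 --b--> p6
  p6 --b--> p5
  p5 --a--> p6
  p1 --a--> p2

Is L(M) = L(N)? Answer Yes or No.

The string b is accepted by M but rejected by N.
So L(M) ≠ L(N).

No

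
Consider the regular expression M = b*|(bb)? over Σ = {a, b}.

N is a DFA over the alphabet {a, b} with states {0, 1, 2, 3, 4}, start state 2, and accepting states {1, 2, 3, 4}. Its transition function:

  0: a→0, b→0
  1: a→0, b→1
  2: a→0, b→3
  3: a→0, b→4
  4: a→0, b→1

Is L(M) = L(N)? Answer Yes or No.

Converting the expression M to a DFA (subset construction, then merging equivalent states) gives the minimal DFA with states {m0, m1}, start state m0, accepting states {m0} and transitions m0: a→m1, b→m0; m1: a→m1, b→m1.
Exploring the product automaton M × N from the start pair (m0, 2), following both machines on each input symbol, reaches 5 state pairs: (m0, 2), (m1, 0), (m0, 3), (m0, 4), (m0, 1).
M accepts in {m0} and N accepts in {1, 2, 3, 4}. In every reachable pair the two components are either both accepting — (m0, 2), (m0, 3), (m0, 4), (m0, 1) — or both non-accepting, so no string is accepted by exactly one of the machines: L(M) \ L(N) and L(N) \ L(M) are both empty.
Hence every string is accepted by M iff it is accepted by N, and the two languages coincide.

Yes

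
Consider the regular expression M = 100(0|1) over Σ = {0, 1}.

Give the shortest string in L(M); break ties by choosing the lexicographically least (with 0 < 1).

By inspection of the expression, no string of length less than 4 matches, and 1000 is the lexicographically first match of length 4.

1000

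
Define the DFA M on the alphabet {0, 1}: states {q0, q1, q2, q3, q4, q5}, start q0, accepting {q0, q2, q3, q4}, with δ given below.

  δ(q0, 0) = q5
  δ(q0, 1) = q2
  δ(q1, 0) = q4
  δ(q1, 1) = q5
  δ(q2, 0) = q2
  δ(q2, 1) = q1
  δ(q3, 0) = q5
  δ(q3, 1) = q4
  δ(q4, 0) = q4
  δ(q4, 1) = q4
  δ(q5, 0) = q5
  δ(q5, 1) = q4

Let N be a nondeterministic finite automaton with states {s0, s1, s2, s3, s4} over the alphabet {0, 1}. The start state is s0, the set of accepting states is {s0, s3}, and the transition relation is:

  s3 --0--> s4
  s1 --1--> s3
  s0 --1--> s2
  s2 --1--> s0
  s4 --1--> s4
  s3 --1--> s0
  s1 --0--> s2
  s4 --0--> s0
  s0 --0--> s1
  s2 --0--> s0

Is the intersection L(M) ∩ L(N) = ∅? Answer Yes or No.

No

The empty string ε is accepted by both M and N.
Hence L(M) ∩ L(N) ≠ ∅.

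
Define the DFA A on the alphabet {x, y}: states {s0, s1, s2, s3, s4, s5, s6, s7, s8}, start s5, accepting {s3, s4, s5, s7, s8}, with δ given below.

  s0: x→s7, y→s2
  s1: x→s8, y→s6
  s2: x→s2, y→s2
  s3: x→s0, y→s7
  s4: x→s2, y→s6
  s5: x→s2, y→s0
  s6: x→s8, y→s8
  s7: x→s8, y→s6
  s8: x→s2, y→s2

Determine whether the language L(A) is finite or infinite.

finite

The useful states (reachable from s5 and able to reach an accepting state) are {s0, s5, s6, s7, s8}.
Restricted to these states the transition graph has no cycle, so every accepting path has bounded length and L is finite.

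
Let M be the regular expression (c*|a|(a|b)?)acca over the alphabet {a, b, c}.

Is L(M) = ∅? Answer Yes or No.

No

The string acca matches the expression, so it belongs to L(M).
Since L(M) contains at least one string, it is not empty.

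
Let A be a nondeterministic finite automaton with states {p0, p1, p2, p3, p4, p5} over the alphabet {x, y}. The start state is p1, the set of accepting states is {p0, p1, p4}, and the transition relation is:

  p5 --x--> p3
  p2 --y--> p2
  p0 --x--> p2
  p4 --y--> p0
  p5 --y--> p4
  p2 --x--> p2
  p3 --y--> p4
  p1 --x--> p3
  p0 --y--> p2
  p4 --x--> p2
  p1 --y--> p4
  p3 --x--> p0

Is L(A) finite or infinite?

finite

The useful states (reachable from p1 and able to reach an accepting state) are {p0, p1, p3, p4}.
Restricted to these states the transition graph has no cycle, so every accepting path has bounded length and L is finite.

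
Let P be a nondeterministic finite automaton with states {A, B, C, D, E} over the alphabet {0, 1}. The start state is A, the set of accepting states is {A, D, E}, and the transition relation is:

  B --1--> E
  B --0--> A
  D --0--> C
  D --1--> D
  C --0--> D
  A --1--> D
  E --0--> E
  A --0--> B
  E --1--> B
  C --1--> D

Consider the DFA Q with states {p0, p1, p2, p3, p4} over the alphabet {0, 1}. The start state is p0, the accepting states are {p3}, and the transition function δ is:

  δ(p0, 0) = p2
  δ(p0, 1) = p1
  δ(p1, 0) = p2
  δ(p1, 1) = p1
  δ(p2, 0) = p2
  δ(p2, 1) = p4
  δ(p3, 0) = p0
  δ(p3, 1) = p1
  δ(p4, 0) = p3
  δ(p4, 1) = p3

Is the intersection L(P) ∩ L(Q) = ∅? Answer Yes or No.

No

The string 010 is accepted by both P and Q.
Hence L(P) ∩ L(Q) ≠ ∅.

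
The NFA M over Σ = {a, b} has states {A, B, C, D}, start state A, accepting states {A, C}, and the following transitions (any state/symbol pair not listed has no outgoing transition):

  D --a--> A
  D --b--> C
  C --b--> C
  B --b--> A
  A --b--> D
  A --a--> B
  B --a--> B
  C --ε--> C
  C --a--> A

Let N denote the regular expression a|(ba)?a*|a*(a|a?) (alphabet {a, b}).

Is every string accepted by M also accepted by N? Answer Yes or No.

No

The string ab is in L(M) but not in L(N).
So L(M) ⊄ L(N).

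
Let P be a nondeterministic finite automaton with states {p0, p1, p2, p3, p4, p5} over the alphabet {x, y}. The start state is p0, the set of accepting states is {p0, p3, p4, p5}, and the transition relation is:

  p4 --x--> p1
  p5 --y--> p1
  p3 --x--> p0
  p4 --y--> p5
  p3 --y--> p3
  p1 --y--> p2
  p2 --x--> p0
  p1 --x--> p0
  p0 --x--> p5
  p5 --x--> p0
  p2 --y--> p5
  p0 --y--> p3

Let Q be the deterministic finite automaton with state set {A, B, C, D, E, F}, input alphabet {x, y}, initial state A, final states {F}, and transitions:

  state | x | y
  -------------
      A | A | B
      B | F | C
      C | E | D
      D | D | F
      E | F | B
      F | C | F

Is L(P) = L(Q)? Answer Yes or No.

No

The empty string ε is accepted by P but rejected by Q.
So L(P) ≠ L(Q).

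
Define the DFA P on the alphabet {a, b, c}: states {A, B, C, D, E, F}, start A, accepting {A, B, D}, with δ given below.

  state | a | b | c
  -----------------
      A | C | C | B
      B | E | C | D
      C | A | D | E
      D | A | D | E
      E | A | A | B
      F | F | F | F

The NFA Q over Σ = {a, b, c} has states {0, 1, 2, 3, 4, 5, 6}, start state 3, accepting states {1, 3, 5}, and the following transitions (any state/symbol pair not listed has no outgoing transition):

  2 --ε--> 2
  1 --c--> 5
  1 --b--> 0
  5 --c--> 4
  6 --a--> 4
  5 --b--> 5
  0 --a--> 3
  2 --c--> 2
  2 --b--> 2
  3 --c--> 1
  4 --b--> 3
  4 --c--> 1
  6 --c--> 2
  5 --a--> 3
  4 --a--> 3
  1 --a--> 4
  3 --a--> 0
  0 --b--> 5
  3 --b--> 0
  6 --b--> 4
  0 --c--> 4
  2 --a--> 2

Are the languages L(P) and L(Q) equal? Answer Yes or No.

Yes

Exploring the product automaton P × Q from the start pair (A, 3), following both machines on each input symbol, reaches 5 state pairs: (A, 3), (C, 0), (B, 1), (D, 5), (E, 4).
P accepts in {A, B, D} and Q accepts in {1, 3, 5}. In every reachable pair the two components are either both accepting — (A, 3), (B, 1), (D, 5) — or both non-accepting, so no string is accepted by exactly one of the machines: L(P) \ L(Q) and L(Q) \ L(P) are both empty.
Hence every string is accepted by P iff it is accepted by Q, and the two languages coincide.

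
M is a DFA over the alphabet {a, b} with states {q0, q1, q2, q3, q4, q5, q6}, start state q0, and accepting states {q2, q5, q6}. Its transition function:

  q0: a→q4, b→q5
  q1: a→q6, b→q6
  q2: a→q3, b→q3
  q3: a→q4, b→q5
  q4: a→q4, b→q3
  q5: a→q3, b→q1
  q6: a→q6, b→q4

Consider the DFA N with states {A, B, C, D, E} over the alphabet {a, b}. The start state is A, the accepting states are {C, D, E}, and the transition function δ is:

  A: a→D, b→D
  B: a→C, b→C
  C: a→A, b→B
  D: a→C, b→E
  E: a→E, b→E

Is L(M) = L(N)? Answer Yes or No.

The string bab is accepted by M but rejected by N.
So L(M) ≠ L(N).

No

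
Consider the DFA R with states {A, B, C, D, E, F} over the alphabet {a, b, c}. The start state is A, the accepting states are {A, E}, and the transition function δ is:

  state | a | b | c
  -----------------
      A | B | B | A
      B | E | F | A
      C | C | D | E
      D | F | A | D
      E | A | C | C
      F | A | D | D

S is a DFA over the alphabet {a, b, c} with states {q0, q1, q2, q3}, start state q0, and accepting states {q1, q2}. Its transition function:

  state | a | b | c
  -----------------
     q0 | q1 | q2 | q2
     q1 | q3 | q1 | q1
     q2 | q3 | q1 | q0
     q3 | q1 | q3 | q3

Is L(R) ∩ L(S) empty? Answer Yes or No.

The string c is accepted by both R and S.
Hence L(R) ∩ L(S) ≠ ∅.

No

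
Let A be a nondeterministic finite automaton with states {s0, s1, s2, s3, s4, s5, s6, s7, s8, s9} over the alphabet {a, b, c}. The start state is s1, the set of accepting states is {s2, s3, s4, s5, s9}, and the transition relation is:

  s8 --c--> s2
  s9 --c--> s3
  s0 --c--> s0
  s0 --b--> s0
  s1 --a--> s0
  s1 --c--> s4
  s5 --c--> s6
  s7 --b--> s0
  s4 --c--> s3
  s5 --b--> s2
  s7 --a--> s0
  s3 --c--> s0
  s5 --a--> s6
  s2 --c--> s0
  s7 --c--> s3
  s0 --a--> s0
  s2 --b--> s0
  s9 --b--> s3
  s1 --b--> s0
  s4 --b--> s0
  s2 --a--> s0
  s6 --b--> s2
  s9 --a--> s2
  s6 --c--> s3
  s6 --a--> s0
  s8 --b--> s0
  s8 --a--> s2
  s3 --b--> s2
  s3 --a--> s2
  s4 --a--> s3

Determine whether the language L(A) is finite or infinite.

The useful states (reachable from s1 and able to reach an accepting state) are {s1, s2, s3, s4}.
Restricted to these states the transition graph has no cycle, so every accepting path has bounded length and L is finite.

finite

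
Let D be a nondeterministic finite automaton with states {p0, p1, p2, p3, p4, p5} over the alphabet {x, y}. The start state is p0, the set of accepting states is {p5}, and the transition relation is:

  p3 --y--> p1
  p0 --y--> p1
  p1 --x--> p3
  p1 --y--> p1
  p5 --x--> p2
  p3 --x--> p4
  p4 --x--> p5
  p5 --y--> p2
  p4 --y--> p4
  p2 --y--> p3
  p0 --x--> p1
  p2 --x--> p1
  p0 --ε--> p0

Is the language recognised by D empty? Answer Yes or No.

No

The string xxxx is accepted: the run p0 → p1 → p3 → p4 → p5 ends in the accepting state p5.
Since at least one string is accepted, L(D) is not empty.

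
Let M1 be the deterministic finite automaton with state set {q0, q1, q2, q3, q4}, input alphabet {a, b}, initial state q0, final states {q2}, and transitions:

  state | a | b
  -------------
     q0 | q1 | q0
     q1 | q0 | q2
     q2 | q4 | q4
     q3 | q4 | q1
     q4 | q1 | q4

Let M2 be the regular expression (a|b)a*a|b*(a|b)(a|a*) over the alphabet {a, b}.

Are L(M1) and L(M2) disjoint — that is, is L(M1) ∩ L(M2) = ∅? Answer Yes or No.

Yes

Converting the expression M2 to a DFA (subset construction, then merging equivalent states) gives the minimal DFA with states {r0, r1, r2, r3}, start state r0, accepting states {r1, r2} and transitions r0: a→r1, b→r2; r1: a→r1, b→r3; r2: a→r1, b→r2; r3: a→r3, b→r3.
Exploring the product automaton M1 × M2 from the start pair (q0, r0), following both machines on each input symbol, reaches 8 state pairs: (q0, r0), (q1, r1), (q0, r2), (q0, r1), (q2, r3), (q0, r3), (q4, r3), (q1, r3).
M1 accepts in {q2} and M2 accepts in {r1, r2}; no reachable pair has both components accepting, so no string drives both machines to acceptance simultaneously and L(M1) ∩ L(M2) = ∅.
So no string is accepted by both, and the intersection is empty.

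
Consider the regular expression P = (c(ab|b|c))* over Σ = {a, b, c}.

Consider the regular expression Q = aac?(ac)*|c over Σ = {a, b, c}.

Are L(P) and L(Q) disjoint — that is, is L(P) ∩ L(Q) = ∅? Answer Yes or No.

Yes

Converting the expression P to a DFA (subset construction, then merging equivalent states) gives the minimal DFA with states {p0, p1, p2, p3}, start state p0, accepting states {p0} and transitions p0: a→p1, b→p1, c→p2; p1: a→p1, b→p1, c→p1; p2: a→p3, b→p0, c→p0; p3: a→p1, b→p0, c→p1.
Converting the expression Q to a DFA (subset construction, then merging equivalent states) gives the minimal DFA with states {q0, q1, q2, q3, q4, q5, q6}, start state q0, accepting states {q3, q4, q6} and transitions q0: a→q1, b→q2, c→q3; q1: a→q4, b→q2, c→q2; q2: a→q2, b→q2, c→q2; q3: a→q2, b→q2, c→q2; q4: a→q5, b→q2, c→q6; q5: a→q2, b→q2, c→q6; q6: a→q5, b→q2, c→q2.
Exploring the product automaton P × Q from the start pair (p0, q0), following both machines on each input symbol, reaches 10 state pairs: (p0, q0), (p1, q1), (p1, q2), (p2, q3), (p1, q4), (p3, q2), (p0, q2), (p1, q5), (p1, q6), (p2, q2).
P accepts in {p0} and Q accepts in {q3, q4, q6}; no reachable pair has both components accepting, so no string drives both machines to acceptance simultaneously and L(P) ∩ L(Q) = ∅.
So no string is accepted by both, and the intersection is empty.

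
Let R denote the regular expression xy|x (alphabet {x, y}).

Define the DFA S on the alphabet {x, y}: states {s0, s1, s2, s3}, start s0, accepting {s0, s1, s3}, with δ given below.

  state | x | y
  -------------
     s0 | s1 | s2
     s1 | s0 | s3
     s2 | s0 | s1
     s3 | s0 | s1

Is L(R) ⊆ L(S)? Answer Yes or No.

Converting the expression R to a DFA (subset construction, then merging equivalent states) gives the minimal DFA with states {r0, r1, r2, r3}, start state r0, accepting states {r1, r3} and transitions r0: x→r1, y→r2; r1: x→r2, y→r3; r2: x→r2, y→r2; r3: x→r2, y→r2.
Exploring the product automaton R × S from the start pair (r0, s0), following both machines on each input symbol, reaches 7 state pairs: (r0, s0), (r1, s1), (r2, s2), (r2, s0), (r3, s3), (r2, s1), (r2, s3).
R accepts in {r1, r3} and S accepts in {s0, s1, s3}. The reachable pairs whose R-component is accepting are (r1, s1), (r3, s3); in each of them the S-component is accepting too, so the product for L(R) \ L(S) (R-component accepting, S-component rejecting) has no reachable accepting pair and the difference is empty.
Hence every string in L(R) is also in L(S).

Yes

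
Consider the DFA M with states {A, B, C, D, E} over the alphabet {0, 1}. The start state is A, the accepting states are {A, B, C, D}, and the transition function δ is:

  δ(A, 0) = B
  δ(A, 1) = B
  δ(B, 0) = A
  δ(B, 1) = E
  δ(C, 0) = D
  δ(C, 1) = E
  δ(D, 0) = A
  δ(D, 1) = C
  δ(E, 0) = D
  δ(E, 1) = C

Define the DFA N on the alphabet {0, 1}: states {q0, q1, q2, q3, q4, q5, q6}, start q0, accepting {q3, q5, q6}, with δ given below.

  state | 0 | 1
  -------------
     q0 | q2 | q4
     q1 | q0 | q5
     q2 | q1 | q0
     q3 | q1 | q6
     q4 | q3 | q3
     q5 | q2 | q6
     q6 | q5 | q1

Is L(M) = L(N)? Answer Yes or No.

No

The empty string ε is accepted by M but rejected by N.
So L(M) ≠ L(N).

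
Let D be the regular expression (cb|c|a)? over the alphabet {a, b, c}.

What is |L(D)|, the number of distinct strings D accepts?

The expression has no Kleene star, so L(D) is finite. Expanding the alternatives gives {ε, a, c, cb}.
That is 1 of length 0, 2 of length 1, 1 of length 2: 4 strings in all.

4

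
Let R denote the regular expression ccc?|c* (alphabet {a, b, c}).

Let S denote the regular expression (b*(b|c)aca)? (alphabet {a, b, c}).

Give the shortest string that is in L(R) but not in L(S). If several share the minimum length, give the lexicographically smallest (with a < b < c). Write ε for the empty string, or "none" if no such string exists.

The string c is accepted by R but not by S.
No shorter string lies in the difference, and c is the lexicographically first length-1 string in L(R) \ L(S).

c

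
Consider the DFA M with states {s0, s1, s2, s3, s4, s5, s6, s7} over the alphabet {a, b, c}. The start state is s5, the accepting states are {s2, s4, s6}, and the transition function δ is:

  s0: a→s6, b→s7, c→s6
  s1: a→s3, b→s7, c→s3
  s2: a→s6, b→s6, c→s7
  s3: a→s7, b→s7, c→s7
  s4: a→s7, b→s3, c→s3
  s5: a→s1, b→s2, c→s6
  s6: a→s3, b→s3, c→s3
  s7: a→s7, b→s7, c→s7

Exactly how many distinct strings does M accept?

4

The useful subgraph on states {s2, s5, s6} is acyclic, so L(M) is finite; the longest accepting path visits 3 useful states, giving maximum string length 2.
Counting accepting paths from s5 by length: 2 of length 1, 2 of length 2. Total 4.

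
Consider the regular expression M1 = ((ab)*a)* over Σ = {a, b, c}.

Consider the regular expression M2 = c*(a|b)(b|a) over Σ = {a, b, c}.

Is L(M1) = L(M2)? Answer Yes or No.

The empty string ε is accepted by M1 but rejected by M2.
So L(M1) ≠ L(M2).

No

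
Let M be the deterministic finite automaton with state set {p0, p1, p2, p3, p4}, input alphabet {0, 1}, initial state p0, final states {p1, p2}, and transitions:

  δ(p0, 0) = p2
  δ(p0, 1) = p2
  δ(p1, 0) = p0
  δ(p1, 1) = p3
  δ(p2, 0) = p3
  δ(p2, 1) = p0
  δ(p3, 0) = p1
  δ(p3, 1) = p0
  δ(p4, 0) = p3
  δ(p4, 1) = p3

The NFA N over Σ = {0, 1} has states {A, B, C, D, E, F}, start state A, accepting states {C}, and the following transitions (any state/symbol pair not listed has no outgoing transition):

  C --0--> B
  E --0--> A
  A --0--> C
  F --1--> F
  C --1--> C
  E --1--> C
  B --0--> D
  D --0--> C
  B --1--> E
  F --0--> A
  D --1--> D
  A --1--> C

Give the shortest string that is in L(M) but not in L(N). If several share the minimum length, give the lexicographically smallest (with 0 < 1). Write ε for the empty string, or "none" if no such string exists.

The string 000 is accepted by M but not by N.
No shorter string lies in the difference, and 000 is the lexicographically first length-3 string in L(M) \ L(N).

000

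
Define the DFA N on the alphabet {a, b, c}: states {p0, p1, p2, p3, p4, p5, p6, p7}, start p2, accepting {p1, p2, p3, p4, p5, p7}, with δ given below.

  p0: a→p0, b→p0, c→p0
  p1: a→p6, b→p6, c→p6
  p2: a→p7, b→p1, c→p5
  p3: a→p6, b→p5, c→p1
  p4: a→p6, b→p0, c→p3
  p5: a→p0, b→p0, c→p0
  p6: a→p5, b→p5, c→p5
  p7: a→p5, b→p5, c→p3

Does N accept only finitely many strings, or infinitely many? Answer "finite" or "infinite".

finite

The useful states (reachable from p2 and able to reach an accepting state) are {p1, p2, p3, p5, p6, p7}.
Restricted to these states the transition graph has no cycle, so every accepting path has bounded length and L is finite.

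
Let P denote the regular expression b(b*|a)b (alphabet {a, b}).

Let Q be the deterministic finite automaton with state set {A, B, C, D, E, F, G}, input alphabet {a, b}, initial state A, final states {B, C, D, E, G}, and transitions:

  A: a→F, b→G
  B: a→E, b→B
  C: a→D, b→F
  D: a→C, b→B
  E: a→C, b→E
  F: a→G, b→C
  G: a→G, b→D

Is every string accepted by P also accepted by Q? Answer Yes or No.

Converting the expression P to a DFA (subset construction, then merging equivalent states) gives the minimal DFA with states {p0, p1, p2, p3, p4, p5}, start state p0, accepting states {p4, p5} and transitions p0: a→p1, b→p2; p1: a→p1, b→p1; p2: a→p3, b→p4; p3: a→p1, b→p5; p4: a→p1, b→p4; p5: a→p1, b→p1.
Exploring the product automaton P × Q from the start pair (p0, A), following both machines on each input symbol, reaches 12 state pairs: (p0, A), (p1, F), (p2, G), (p1, G), (p1, C), (p3, G), (p4, D), (p1, D), (p5, D), (p4, B), (p1, B), (p1, E).
P accepts in {p4, p5} and Q accepts in {B, C, D, E, G}. The reachable pairs whose P-component is accepting are (p4, D), (p5, D), (p4, B); in each of them the Q-component is accepting too, so the product for L(P) \ L(Q) (P-component accepting, Q-component rejecting) has no reachable accepting pair and the difference is empty.
Hence every string in L(P) is also in L(Q).

Yes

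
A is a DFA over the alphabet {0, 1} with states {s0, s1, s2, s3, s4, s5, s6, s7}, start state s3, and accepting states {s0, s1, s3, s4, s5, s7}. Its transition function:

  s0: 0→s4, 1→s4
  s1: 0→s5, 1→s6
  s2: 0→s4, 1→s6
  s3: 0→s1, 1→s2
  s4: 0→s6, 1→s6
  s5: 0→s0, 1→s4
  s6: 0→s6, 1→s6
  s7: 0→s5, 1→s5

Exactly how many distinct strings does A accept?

The useful subgraph on states {s0, s1, s2, s3, s4, s5} is acyclic, so L(A) is finite; the longest accepting path visits 5 useful states, giving maximum string length 4.
Counting accepting paths from s3 by length: 1 of length 0, 1 of length 1, 2 of length 2, 2 of length 3, 2 of length 4. Total 8.

8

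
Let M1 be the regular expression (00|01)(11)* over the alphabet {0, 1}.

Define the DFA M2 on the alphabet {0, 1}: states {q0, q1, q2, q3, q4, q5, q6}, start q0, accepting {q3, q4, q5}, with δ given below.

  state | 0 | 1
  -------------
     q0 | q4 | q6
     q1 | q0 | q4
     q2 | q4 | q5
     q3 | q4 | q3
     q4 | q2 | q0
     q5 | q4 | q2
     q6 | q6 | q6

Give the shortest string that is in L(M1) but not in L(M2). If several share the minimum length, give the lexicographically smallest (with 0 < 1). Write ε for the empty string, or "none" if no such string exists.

00

The string 00 is accepted by M1 but not by M2.
No shorter string lies in the difference, and 00 is the lexicographically first length-2 string in L(M1) \ L(M2).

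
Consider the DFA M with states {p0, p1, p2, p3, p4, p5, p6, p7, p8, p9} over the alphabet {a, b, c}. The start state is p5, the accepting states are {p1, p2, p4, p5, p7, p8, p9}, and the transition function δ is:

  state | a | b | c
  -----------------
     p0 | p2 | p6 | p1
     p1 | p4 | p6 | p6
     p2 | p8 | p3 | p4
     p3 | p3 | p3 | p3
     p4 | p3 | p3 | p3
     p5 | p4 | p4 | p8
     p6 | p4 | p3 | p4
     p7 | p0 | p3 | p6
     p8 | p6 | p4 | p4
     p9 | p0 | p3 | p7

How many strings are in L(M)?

The useful subgraph on states {p4, p5, p6, p8} is acyclic, so L(M) is finite; the longest accepting path visits 4 useful states, giving maximum string length 3.
Counting accepting paths from p5 by length: 1 of length 0, 3 of length 1, 2 of length 2, 2 of length 3. Total 8.

8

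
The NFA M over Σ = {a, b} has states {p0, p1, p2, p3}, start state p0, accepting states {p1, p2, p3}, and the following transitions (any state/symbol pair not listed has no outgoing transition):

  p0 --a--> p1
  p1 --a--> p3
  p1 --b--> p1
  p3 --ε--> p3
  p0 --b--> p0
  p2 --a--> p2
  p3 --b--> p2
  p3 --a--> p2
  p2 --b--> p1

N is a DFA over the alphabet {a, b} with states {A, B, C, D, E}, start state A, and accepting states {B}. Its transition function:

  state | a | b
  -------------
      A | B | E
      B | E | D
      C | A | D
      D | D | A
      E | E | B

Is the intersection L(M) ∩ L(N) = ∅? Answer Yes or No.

The string a is accepted by both M and N.
Hence L(M) ∩ L(N) ≠ ∅.

No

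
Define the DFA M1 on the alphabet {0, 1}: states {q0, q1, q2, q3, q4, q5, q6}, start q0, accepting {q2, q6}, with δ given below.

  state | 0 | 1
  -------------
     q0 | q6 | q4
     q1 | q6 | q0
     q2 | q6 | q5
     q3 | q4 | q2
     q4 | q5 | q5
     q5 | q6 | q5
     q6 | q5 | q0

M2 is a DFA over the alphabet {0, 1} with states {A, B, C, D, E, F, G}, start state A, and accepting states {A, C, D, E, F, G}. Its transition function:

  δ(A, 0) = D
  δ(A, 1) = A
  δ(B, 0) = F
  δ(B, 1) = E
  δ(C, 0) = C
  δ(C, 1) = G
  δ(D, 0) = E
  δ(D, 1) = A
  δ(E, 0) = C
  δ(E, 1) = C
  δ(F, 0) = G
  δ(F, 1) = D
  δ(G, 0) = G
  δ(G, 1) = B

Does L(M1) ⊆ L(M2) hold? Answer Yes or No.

Yes

Exploring the product automaton M1 × M2 from the start pair (q0, A), following both machines on each input symbol, reaches 21 state pairs: (q0, A), (q6, D), (q4, A), (q5, E), (q5, D), (q5, A), (q6, C), (q5, C), (q6, E), (q0, G), (q5, G), (q0, C), (q6, G), (q4, B), (q5, B), (q4, G), (q0, B), (q5, F), (q6, F), (q4, E), (q0, D).
M1 accepts in {q2, q6} and M2 accepts in {A, C, D, E, F, G}. The reachable pairs whose M1-component is accepting are (q6, D), (q6, C), (q6, E), (q6, G), (q6, F); in each of them the M2-component is accepting too, so the product for L(M1) \ L(M2) (M1-component accepting, M2-component rejecting) has no reachable accepting pair and the difference is empty.
Hence every string in L(M1) is also in L(M2).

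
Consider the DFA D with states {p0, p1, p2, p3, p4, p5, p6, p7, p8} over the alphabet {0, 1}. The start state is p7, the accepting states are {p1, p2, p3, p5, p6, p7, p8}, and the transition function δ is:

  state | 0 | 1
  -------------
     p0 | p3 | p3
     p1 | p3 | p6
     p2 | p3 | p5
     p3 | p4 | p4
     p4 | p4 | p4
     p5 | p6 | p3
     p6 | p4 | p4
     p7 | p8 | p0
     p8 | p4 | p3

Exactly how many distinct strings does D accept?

The useful subgraph on states {p0, p3, p7, p8} is acyclic, so L(D) is finite; the longest accepting path visits 3 useful states, giving maximum string length 2.
Counting accepting paths from p7 by length: 1 of length 0, 1 of length 1, 3 of length 2. Total 5.

5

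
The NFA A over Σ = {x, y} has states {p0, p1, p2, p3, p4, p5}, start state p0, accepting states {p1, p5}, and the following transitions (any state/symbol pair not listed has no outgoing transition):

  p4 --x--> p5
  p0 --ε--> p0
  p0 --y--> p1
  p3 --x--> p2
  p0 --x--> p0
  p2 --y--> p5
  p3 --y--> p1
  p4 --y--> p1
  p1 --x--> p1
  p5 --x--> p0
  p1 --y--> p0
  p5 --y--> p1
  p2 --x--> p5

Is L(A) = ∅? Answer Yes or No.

The string y is accepted: the run p0 → p1 ends in the accepting state p1.
Since at least one string is accepted, L(A) is not empty.

No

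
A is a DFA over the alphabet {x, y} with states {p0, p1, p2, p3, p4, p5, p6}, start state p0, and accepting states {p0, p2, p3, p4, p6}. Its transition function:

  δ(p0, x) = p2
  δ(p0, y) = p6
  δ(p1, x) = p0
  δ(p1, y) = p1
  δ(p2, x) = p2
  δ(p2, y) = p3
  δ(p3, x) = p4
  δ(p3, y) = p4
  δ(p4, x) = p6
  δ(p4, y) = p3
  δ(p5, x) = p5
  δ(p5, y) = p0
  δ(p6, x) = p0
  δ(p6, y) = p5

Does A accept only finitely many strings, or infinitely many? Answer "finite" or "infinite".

infinite

State p2 is reachable from the start and can reach an accepting state, and it lies on the cycle p2 → p2.
Traversing that cycle any number of times yields accepted strings of unbounded length, so the language is infinite.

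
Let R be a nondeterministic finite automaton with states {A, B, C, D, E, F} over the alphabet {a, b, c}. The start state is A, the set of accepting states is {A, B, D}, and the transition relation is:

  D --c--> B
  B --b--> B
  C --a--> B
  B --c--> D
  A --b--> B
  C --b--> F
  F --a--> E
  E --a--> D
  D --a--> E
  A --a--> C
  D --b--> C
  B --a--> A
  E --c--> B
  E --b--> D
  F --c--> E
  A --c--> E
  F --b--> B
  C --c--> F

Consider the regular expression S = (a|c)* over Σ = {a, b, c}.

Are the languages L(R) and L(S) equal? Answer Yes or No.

No

The string b is accepted by R but rejected by S.
So L(R) ≠ L(S).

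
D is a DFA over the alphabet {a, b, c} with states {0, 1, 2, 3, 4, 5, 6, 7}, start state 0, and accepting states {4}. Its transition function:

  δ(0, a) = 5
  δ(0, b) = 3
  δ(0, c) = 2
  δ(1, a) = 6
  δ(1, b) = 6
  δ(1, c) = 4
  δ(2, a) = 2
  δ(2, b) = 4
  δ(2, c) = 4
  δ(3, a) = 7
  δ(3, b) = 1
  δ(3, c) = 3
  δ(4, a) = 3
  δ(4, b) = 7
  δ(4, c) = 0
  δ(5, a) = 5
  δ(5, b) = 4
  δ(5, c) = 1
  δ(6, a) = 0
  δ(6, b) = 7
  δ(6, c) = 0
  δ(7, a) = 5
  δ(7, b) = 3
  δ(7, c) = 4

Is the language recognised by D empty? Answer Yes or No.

The string ab is accepted: the run 0 → 5 → 4 ends in the accepting state 4.
Since at least one string is accepted, L(D) is not empty.

No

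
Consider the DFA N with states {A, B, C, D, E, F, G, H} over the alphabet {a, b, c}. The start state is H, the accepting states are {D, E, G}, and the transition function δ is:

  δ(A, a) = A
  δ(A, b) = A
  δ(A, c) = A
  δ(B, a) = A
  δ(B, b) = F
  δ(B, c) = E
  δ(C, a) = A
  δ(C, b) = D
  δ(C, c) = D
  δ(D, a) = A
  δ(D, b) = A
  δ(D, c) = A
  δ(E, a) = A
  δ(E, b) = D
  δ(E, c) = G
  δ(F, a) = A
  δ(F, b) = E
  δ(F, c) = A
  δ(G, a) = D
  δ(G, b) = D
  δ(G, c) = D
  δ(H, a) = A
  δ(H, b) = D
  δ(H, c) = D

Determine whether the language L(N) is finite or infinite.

finite

The useful states (reachable from H and able to reach an accepting state) are {D, H}.
Restricted to these states the transition graph has no cycle, so every accepting path has bounded length and L is finite.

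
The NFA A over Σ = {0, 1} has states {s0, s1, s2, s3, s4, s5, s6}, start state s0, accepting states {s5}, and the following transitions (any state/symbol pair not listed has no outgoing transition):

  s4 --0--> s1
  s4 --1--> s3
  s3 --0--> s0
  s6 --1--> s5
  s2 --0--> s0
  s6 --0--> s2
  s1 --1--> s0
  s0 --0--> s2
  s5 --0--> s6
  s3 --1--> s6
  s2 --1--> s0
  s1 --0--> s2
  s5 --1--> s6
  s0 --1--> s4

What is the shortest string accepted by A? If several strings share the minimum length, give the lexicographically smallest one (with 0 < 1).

1111

A breadth-first search from s0 reaches an accepting state first via the path s0 → s4 → s3 → s6 → s5 on input 1111.
No string of length < 4 is accepted (BFS exhausts all shorter strings without reaching an accepting state), and 1111 is the lexicographically least accepting string of length 4.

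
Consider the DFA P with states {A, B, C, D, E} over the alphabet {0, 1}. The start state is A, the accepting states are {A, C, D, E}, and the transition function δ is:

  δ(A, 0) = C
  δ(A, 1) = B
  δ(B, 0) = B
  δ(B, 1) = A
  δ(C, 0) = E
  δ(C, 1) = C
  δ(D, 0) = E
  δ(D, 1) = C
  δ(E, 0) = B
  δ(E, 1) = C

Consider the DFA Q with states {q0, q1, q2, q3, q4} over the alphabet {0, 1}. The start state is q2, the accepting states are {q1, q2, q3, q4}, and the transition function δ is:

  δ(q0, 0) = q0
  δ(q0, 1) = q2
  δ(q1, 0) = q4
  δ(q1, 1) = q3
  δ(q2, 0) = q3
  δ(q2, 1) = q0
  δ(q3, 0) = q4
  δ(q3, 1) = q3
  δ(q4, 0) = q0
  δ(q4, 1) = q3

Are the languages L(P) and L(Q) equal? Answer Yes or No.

Yes

Exploring the product automaton P × Q from the start pair (A, q2), following both machines on each input symbol, reaches 4 state pairs: (A, q2), (C, q3), (B, q0), (E, q4).
P accepts in {A, C, D, E} and Q accepts in {q1, q2, q3, q4}. In every reachable pair the two components are either both accepting — (A, q2), (C, q3), (E, q4) — or both non-accepting, so no string is accepted by exactly one of the machines: L(P) \ L(Q) and L(Q) \ L(P) are both empty.
Hence every string is accepted by P iff it is accepted by Q, and the two languages coincide.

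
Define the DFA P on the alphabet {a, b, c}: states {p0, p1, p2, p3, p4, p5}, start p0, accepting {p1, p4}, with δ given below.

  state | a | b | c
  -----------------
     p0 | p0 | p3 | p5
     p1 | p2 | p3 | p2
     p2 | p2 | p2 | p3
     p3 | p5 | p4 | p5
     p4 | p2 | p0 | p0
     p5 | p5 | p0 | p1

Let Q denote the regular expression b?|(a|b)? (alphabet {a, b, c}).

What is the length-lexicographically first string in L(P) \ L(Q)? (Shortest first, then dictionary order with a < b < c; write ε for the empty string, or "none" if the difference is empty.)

bb

The string bb is accepted by P but not by Q.
No shorter string lies in the difference, and bb is the lexicographically first length-2 string in L(P) \ L(Q).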